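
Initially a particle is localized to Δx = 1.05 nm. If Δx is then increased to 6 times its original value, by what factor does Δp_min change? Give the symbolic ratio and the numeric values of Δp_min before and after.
Original Δp_min = 5.022 × 10^-26 kg·m/s; new Δp'_min = 8.370 × 10^-27 kg·m/s; ratio Δp'_min/Δp_min = 1/6.

From the uncertainty principle ΔxΔp ≥ ℏ/2, the minimum momentum uncertainty is Δp_min = ℏ/(2Δx).

Original (Δx = 1.05 nm = 1.050e-09 m):
Δp_min = (1.055e-34 J·s)/(2 × 1.050e-09 m) = 5.022e-26 kg·m/s

When Δx → 6Δx:
Δp'_min = ℏ/(2 × 6Δx) = (1/6) × ℏ/(2Δx) = (1/6) × Δp_min
Δp'_min = 1/6 × 5.022e-26 kg·m/s = 8.370e-27 kg·m/s

Since Δp_min ∝ 1/Δx, when Δx is increased to 6 times its original value, Δp_min decreases to 1/6 of its original value.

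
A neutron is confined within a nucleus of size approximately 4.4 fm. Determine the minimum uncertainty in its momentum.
1.198 × 10^-20 kg·m/s

Using the Heisenberg uncertainty principle:
ΔxΔp ≥ ℏ/2

With Δx ≈ L = 4.400e-15 m (the confinement size):
Δp_min = ℏ/(2Δx)
Δp_min = (1.055e-34 J·s) / (2 × 4.400e-15 m)
Δp_min = 1.198e-20 kg·m/s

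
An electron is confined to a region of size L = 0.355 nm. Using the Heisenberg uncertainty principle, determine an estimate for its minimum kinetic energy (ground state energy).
75.580 meV

Using the uncertainty principle to estimate ground state energy:

1. The position uncertainty is approximately the confinement size:
   Δx ≈ L = 3.550e-10 m

2. From ΔxΔp ≥ ℏ/2, the minimum momentum uncertainty is:
   Δp ≈ ℏ/(2L) = 1.485e-25 kg·m/s

3. The kinetic energy is approximately:
   KE ≈ (Δp)²/(2m) = (1.485e-25)²/(2 × 9.109e-31 kg)
   KE ≈ 1.211e-20 J = 75.580 meV

This is an order-of-magnitude estimate of the ground state energy.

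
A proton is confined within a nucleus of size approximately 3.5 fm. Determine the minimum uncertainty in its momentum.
1.507 × 10^-20 kg·m/s

Using the Heisenberg uncertainty principle:
ΔxΔp ≥ ℏ/2

With Δx ≈ L = 3.500e-15 m (the confinement size):
Δp_min = ℏ/(2Δx)
Δp_min = (1.055e-34 J·s) / (2 × 3.500e-15 m)
Δp_min = 1.507e-20 kg·m/s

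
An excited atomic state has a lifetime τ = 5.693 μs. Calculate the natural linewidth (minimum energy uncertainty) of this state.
57.809 peV

Using the energy-time uncertainty principle:
ΔEΔt ≥ ℏ/2

The lifetime τ represents the time uncertainty Δt.
The natural linewidth (minimum energy uncertainty) is:

ΔE = ℏ/(2τ)
ΔE = (1.055e-34 J·s) / (2 × 5.693e-06 s)
ΔE = 9.262e-30 J = 57.809 peV

This natural linewidth limits the precision of spectroscopic measurements.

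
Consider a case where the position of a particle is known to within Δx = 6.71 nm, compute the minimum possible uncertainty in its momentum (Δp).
7.858 × 10^-27 kg·m/s

Using the Heisenberg uncertainty principle:
ΔxΔp ≥ ℏ/2

The minimum uncertainty in momentum is:
Δp_min = ℏ/(2Δx)
Δp_min = (1.055e-34 J·s) / (2 × 6.710e-09 m)
Δp_min = 7.858e-27 kg·m/s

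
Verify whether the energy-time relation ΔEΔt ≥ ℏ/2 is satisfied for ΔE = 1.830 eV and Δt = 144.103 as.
No, it violates the uncertainty relation.

Calculate the product ΔEΔt:
ΔE = 1.830 eV = 2.932e-19 J
ΔEΔt = (2.932e-19 J) × (1.441e-16 s)
ΔEΔt = 4.225e-35 J·s

Compare to the minimum allowed value ℏ/2:
ℏ/2 = 5.273e-35 J·s

Since ΔEΔt = 4.225e-35 J·s < 5.273e-35 J·s = ℏ/2,
this violates the uncertainty relation.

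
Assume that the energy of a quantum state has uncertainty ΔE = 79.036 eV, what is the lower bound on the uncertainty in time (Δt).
4.164 as

Using the energy-time uncertainty principle:
ΔEΔt ≥ ℏ/2

The minimum uncertainty in time is:
Δt_min = ℏ/(2ΔE)
Δt_min = (1.055e-34 J·s) / (2 × 1.266e-17 J)
Δt_min = 4.164e-18 s = 4.164 as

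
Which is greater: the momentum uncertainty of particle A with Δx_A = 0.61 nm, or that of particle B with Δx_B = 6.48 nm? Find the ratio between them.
Particle A has the larger minimum momentum uncertainty, by a factor of 10.62.

For each particle, the minimum momentum uncertainty is Δp_min = ℏ/(2Δx):

Particle A: Δp_A = ℏ/(2×6.100e-10 m) = 8.644e-26 kg·m/s
Particle B: Δp_B = ℏ/(2×6.480e-09 m) = 8.137e-27 kg·m/s

Ratio: Δp_A/Δp_B = 10.62

Since Δp_min ∝ 1/Δx, the particle with smaller position uncertainty (A) has larger momentum uncertainty.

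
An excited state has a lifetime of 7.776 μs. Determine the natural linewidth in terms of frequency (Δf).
10.234 kHz

Using the energy-time uncertainty principle and E = hf:
ΔEΔt ≥ ℏ/2
hΔf·Δt ≥ ℏ/2

The minimum frequency uncertainty is:
Δf = ℏ/(2hτ) = 1/(4πτ)
Δf = 1/(4π × 7.776e-06 s)
Δf = 1.023e+04 Hz = 10.234 kHz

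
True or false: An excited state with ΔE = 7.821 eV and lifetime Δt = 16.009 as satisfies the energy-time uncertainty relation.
No, it violates the uncertainty relation.

Calculate the product ΔEΔt:
ΔE = 7.821 eV = 1.253e-18 J
ΔEΔt = (1.253e-18 J) × (1.601e-17 s)
ΔEΔt = 2.006e-35 J·s

Compare to the minimum allowed value ℏ/2:
ℏ/2 = 5.273e-35 J·s

Since ΔEΔt = 2.006e-35 J·s < 5.273e-35 J·s = ℏ/2,
this violates the uncertainty relation.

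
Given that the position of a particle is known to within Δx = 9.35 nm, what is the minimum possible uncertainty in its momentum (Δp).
5.639 × 10^-27 kg·m/s

Using the Heisenberg uncertainty principle:
ΔxΔp ≥ ℏ/2

The minimum uncertainty in momentum is:
Δp_min = ℏ/(2Δx)
Δp_min = (1.055e-34 J·s) / (2 × 9.350e-09 m)
Δp_min = 5.639e-27 kg·m/s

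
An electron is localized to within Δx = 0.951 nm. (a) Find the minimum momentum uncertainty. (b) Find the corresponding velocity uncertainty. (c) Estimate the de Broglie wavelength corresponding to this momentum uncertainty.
(a) Δp_min = 5.545 × 10^-26 kg·m/s
(b) Δv_min = 60.866 km/s
(c) λ_dB = 11.951 nm

Step-by-step:

(a) From the uncertainty principle:
Δp_min = ℏ/(2Δx) = (1.055e-34 J·s)/(2 × 9.510e-10 m) = 5.545e-26 kg·m/s

(b) The velocity uncertainty:
Δv = Δp/m = (5.545e-26 kg·m/s)/(9.109e-31 kg) = 6.087e+04 m/s = 60.866 km/s

(c) The de Broglie wavelength for this momentum:
λ = h/p = (6.626e-34 J·s)/(5.545e-26 kg·m/s) = 1.195e-08 m = 11.951 nm

Note: The de Broglie wavelength is comparable to the localization size, as expected from wave-particle duality.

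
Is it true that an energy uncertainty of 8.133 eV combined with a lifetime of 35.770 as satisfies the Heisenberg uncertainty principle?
No, it violates the uncertainty relation.

Calculate the product ΔEΔt:
ΔE = 8.133 eV = 1.303e-18 J
ΔEΔt = (1.303e-18 J) × (3.577e-17 s)
ΔEΔt = 4.661e-35 J·s

Compare to the minimum allowed value ℏ/2:
ℏ/2 = 5.273e-35 J·s

Since ΔEΔt = 4.661e-35 J·s < 5.273e-35 J·s = ℏ/2,
this violates the uncertainty relation.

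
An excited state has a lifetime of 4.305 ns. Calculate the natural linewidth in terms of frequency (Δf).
18.485 MHz

Using the energy-time uncertainty principle and E = hf:
ΔEΔt ≥ ℏ/2
hΔf·Δt ≥ ℏ/2

The minimum frequency uncertainty is:
Δf = ℏ/(2hτ) = 1/(4πτ)
Δf = 1/(4π × 4.305e-09 s)
Δf = 1.848e+07 Hz = 18.485 MHz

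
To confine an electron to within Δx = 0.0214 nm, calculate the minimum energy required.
20.799 eV

Localizing a particle requires giving it sufficient momentum uncertainty:

1. From uncertainty principle: Δp ≥ ℏ/(2Δx)
   Δp_min = (1.055e-34 J·s) / (2 × 2.140e-11 m)
   Δp_min = 2.464e-24 kg·m/s

2. This momentum uncertainty corresponds to kinetic energy:
   KE ≈ (Δp)²/(2m) = (2.464e-24)²/(2 × 9.109e-31 kg)
   KE = 3.332e-18 J = 20.799 eV

Tighter localization requires more energy.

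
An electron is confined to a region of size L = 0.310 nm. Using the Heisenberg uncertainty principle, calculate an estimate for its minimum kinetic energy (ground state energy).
99.115 meV

Using the uncertainty principle to estimate ground state energy:

1. The position uncertainty is approximately the confinement size:
   Δx ≈ L = 3.100e-10 m

2. From ΔxΔp ≥ ℏ/2, the minimum momentum uncertainty is:
   Δp ≈ ℏ/(2L) = 1.701e-25 kg·m/s

3. The kinetic energy is approximately:
   KE ≈ (Δp)²/(2m) = (1.701e-25)²/(2 × 9.109e-31 kg)
   KE ≈ 1.588e-20 J = 99.115 meV

This is an order-of-magnitude estimate of the ground state energy.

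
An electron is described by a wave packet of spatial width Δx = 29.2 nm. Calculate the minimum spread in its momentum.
1.806 × 10^-27 kg·m/s

For a wave packet, the spatial width Δx and momentum spread Δp are related by the uncertainty principle:
ΔxΔp ≥ ℏ/2

The minimum momentum spread is:
Δp_min = ℏ/(2Δx)
Δp_min = (1.055e-34 J·s) / (2 × 2.920e-08 m)
Δp_min = 1.806e-27 kg·m/s

A wave packet cannot have both a well-defined position and well-defined momentum.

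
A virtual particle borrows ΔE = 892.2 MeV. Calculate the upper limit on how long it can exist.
3.689 × 10^-25 s

Using the energy-time uncertainty principle:
ΔEΔt ≥ ℏ/2

For a virtual particle borrowing energy ΔE, the maximum lifetime is:
Δt_max = ℏ/(2ΔE)

Converting energy:
ΔE = 892.2 MeV = 1.429e-10 J

Δt_max = (1.055e-34 J·s) / (2 × 1.429e-10 J)
Δt_max = 3.689e-25 s = 3.689 × 10^-25 s

Virtual particles with higher borrowed energy exist for shorter times.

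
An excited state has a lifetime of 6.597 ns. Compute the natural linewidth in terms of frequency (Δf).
12.063 MHz

Using the energy-time uncertainty principle and E = hf:
ΔEΔt ≥ ℏ/2
hΔf·Δt ≥ ℏ/2

The minimum frequency uncertainty is:
Δf = ℏ/(2hτ) = 1/(4πτ)
Δf = 1/(4π × 6.597e-09 s)
Δf = 1.206e+07 Hz = 12.063 MHz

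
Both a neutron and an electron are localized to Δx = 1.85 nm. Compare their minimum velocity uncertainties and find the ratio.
The electron has the larger minimum velocity uncertainty, by a ratio of 1838.7.

For both particles, Δp_min = ℏ/(2Δx) = 2.850e-26 kg·m/s (same for both).

The velocity uncertainty is Δv = Δp/m:
- neutron: Δv = 2.850e-26 / 1.675e-27 = 1.702e+01 m/s = 17.017 m/s
- electron: Δv = 2.850e-26 / 9.109e-31 = 3.129e+04 m/s = 31.289 km/s

Ratio: 3.129e+04 / 1.702e+01 = 1838.7

The lighter particle has larger velocity uncertainty because Δv ∝ 1/m.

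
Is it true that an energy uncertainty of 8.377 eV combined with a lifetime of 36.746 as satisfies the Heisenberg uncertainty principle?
No, it violates the uncertainty relation.

Calculate the product ΔEΔt:
ΔE = 8.377 eV = 1.342e-18 J
ΔEΔt = (1.342e-18 J) × (3.675e-17 s)
ΔEΔt = 4.932e-35 J·s

Compare to the minimum allowed value ℏ/2:
ℏ/2 = 5.273e-35 J·s

Since ΔEΔt = 4.932e-35 J·s < 5.273e-35 J·s = ℏ/2,
this violates the uncertainty relation.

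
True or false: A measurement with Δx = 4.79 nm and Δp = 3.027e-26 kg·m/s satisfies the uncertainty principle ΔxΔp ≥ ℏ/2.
Yes, it satisfies the uncertainty principle.

Calculate the product ΔxΔp:
ΔxΔp = (4.790e-09 m) × (3.027e-26 kg·m/s)
ΔxΔp = 1.450e-34 J·s

Compare to the minimum allowed value ℏ/2:
ℏ/2 = 5.273e-35 J·s

Since ΔxΔp = 1.450e-34 J·s ≥ 5.273e-35 J·s = ℏ/2,
the measurement satisfies the uncertainty principle.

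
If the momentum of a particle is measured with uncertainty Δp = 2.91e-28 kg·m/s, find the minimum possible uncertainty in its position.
181.198 nm

Using the Heisenberg uncertainty principle:
ΔxΔp ≥ ℏ/2

The minimum uncertainty in position is:
Δx_min = ℏ/(2Δp)
Δx_min = (1.055e-34 J·s) / (2 × 2.910e-28 kg·m/s)
Δx_min = 1.812e-07 m = 181.198 nm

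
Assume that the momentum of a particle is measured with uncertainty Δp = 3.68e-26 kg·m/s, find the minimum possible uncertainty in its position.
1.433 nm

Using the Heisenberg uncertainty principle:
ΔxΔp ≥ ℏ/2

The minimum uncertainty in position is:
Δx_min = ℏ/(2Δp)
Δx_min = (1.055e-34 J·s) / (2 × 3.680e-26 kg·m/s)
Δx_min = 1.433e-09 m = 1.433 nm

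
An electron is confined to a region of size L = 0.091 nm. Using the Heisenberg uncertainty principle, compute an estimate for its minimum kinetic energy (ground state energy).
1.150 eV

Using the uncertainty principle to estimate ground state energy:

1. The position uncertainty is approximately the confinement size:
   Δx ≈ L = 9.100e-11 m

2. From ΔxΔp ≥ ℏ/2, the minimum momentum uncertainty is:
   Δp ≈ ℏ/(2L) = 5.794e-25 kg·m/s

3. The kinetic energy is approximately:
   KE ≈ (Δp)²/(2m) = (5.794e-25)²/(2 × 9.109e-31 kg)
   KE ≈ 1.843e-19 J = 1.150 eV

This is an order-of-magnitude estimate of the ground state energy.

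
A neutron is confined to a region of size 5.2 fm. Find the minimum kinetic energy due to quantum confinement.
191.580 keV

Using the uncertainty principle:

1. Position uncertainty: Δx ≈ 5.200e-15 m
2. Minimum momentum uncertainty: Δp = ℏ/(2Δx) = 1.014e-20 kg·m/s
3. Minimum kinetic energy:
   KE = (Δp)²/(2m) = (1.014e-20)²/(2 × 1.675e-27 kg)
   KE = 3.069e-14 J = 191.580 keV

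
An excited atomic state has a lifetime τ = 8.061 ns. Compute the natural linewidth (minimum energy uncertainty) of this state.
40.827 neV

Using the energy-time uncertainty principle:
ΔEΔt ≥ ℏ/2

The lifetime τ represents the time uncertainty Δt.
The natural linewidth (minimum energy uncertainty) is:

ΔE = ℏ/(2τ)
ΔE = (1.055e-34 J·s) / (2 × 8.061e-09 s)
ΔE = 6.541e-27 J = 40.827 neV

This natural linewidth limits the precision of spectroscopic measurements.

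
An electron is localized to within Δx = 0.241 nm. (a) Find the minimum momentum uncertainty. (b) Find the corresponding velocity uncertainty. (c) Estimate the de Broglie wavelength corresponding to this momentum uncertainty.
(a) Δp_min = 2.188 × 10^-25 kg·m/s
(b) Δv_min = 240.182 km/s
(c) λ_dB = 3.028 nm

Step-by-step:

(a) From the uncertainty principle:
Δp_min = ℏ/(2Δx) = (1.055e-34 J·s)/(2 × 2.410e-10 m) = 2.188e-25 kg·m/s

(b) The velocity uncertainty:
Δv = Δp/m = (2.188e-25 kg·m/s)/(9.109e-31 kg) = 2.402e+05 m/s = 240.182 km/s

(c) The de Broglie wavelength for this momentum:
λ = h/p = (6.626e-34 J·s)/(2.188e-25 kg·m/s) = 3.028e-09 m = 3.028 nm

Note: The de Broglie wavelength is comparable to the localization size, as expected from wave-particle duality.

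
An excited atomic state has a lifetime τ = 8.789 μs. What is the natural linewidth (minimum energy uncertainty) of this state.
37.445 peV

Using the energy-time uncertainty principle:
ΔEΔt ≥ ℏ/2

The lifetime τ represents the time uncertainty Δt.
The natural linewidth (minimum energy uncertainty) is:

ΔE = ℏ/(2τ)
ΔE = (1.055e-34 J·s) / (2 × 8.789e-06 s)
ΔE = 5.999e-30 J = 37.445 peV

This natural linewidth limits the precision of spectroscopic measurements.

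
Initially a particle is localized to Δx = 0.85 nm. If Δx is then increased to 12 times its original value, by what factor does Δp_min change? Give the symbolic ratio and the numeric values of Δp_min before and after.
Original Δp_min = 6.203 × 10^-26 kg·m/s; new Δp'_min = 5.169 × 10^-27 kg·m/s; ratio Δp'_min/Δp_min = 1/12.

From the uncertainty principle ΔxΔp ≥ ℏ/2, the minimum momentum uncertainty is Δp_min = ℏ/(2Δx).

Original (Δx = 0.85 nm = 8.500e-10 m):
Δp_min = (1.055e-34 J·s)/(2 × 8.500e-10 m) = 6.203e-26 kg·m/s

When Δx → 12Δx:
Δp'_min = ℏ/(2 × 12Δx) = (1/12) × ℏ/(2Δx) = (1/12) × Δp_min
Δp'_min = 1/12 × 6.203e-26 kg·m/s = 5.169e-27 kg·m/s

Since Δp_min ∝ 1/Δx, when Δx is increased to 12 times its original value, Δp_min decreases to 1/12 of its original value.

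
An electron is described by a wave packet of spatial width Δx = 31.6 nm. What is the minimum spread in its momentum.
1.669 × 10^-27 kg·m/s

For a wave packet, the spatial width Δx and momentum spread Δp are related by the uncertainty principle:
ΔxΔp ≥ ℏ/2

The minimum momentum spread is:
Δp_min = ℏ/(2Δx)
Δp_min = (1.055e-34 J·s) / (2 × 3.160e-08 m)
Δp_min = 1.669e-27 kg·m/s

A wave packet cannot have both a well-defined position and well-defined momentum.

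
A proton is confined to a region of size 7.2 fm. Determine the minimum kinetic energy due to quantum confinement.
100.067 keV

Using the uncertainty principle:

1. Position uncertainty: Δx ≈ 7.200e-15 m
2. Minimum momentum uncertainty: Δp = ℏ/(2Δx) = 7.323e-21 kg·m/s
3. Minimum kinetic energy:
   KE = (Δp)²/(2m) = (7.323e-21)²/(2 × 1.673e-27 kg)
   KE = 1.603e-14 J = 100.067 keV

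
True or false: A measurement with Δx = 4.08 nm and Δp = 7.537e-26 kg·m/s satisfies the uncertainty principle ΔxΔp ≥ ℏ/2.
Yes, it satisfies the uncertainty principle.

Calculate the product ΔxΔp:
ΔxΔp = (4.080e-09 m) × (7.537e-26 kg·m/s)
ΔxΔp = 3.075e-34 J·s

Compare to the minimum allowed value ℏ/2:
ℏ/2 = 5.273e-35 J·s

Since ΔxΔp = 3.075e-34 J·s ≥ 5.273e-35 J·s = ℏ/2,
the measurement satisfies the uncertainty principle.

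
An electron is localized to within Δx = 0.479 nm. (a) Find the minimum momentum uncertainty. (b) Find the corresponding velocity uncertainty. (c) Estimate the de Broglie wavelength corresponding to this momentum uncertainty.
(a) Δp_min = 1.101 × 10^-25 kg·m/s
(b) Δv_min = 120.843 km/s
(c) λ_dB = 6.019 nm

Step-by-step:

(a) From the uncertainty principle:
Δp_min = ℏ/(2Δx) = (1.055e-34 J·s)/(2 × 4.790e-10 m) = 1.101e-25 kg·m/s

(b) The velocity uncertainty:
Δv = Δp/m = (1.101e-25 kg·m/s)/(9.109e-31 kg) = 1.208e+05 m/s = 120.843 km/s

(c) The de Broglie wavelength for this momentum:
λ = h/p = (6.626e-34 J·s)/(1.101e-25 kg·m/s) = 6.019e-09 m = 6.019 nm

Note: The de Broglie wavelength is comparable to the localization size, as expected from wave-particle duality.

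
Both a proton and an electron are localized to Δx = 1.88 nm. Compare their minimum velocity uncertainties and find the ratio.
The electron has the larger minimum velocity uncertainty, by a ratio of 1836.2.

For both particles, Δp_min = ℏ/(2Δx) = 2.805e-26 kg·m/s (same for both).

The velocity uncertainty is Δv = Δp/m:
- proton: Δv = 2.805e-26 / 1.673e-27 = 1.677e+01 m/s = 16.768 m/s
- electron: Δv = 2.805e-26 / 9.109e-31 = 3.079e+04 m/s = 30.789 km/s

Ratio: 3.079e+04 / 1.677e+01 = 1836.2

The lighter particle has larger velocity uncertainty because Δv ∝ 1/m.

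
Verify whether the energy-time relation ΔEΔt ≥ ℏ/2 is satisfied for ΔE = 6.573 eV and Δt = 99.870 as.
Yes, it satisfies the uncertainty relation.

Calculate the product ΔEΔt:
ΔE = 6.573 eV = 1.053e-18 J
ΔEΔt = (1.053e-18 J) × (9.987e-17 s)
ΔEΔt = 1.052e-34 J·s

Compare to the minimum allowed value ℏ/2:
ℏ/2 = 5.273e-35 J·s

Since ΔEΔt = 1.052e-34 J·s ≥ 5.273e-35 J·s = ℏ/2,
this satisfies the uncertainty relation.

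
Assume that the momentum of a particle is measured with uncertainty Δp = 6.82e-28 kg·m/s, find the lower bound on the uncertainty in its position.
77.315 nm

Using the Heisenberg uncertainty principle:
ΔxΔp ≥ ℏ/2

The minimum uncertainty in position is:
Δx_min = ℏ/(2Δp)
Δx_min = (1.055e-34 J·s) / (2 × 6.820e-28 kg·m/s)
Δx_min = 7.731e-08 m = 77.315 nm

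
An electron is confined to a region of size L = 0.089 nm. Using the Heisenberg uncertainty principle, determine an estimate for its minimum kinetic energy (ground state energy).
1.202 eV

Using the uncertainty principle to estimate ground state energy:

1. The position uncertainty is approximately the confinement size:
   Δx ≈ L = 8.900e-11 m

2. From ΔxΔp ≥ ℏ/2, the minimum momentum uncertainty is:
   Δp ≈ ℏ/(2L) = 5.925e-25 kg·m/s

3. The kinetic energy is approximately:
   KE ≈ (Δp)²/(2m) = (5.925e-25)²/(2 × 9.109e-31 kg)
   KE ≈ 1.927e-19 J = 1.202 eV

This is an order-of-magnitude estimate of the ground state energy.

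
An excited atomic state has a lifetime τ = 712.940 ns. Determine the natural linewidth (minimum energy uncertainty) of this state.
461.618 peV

Using the energy-time uncertainty principle:
ΔEΔt ≥ ℏ/2

The lifetime τ represents the time uncertainty Δt.
The natural linewidth (minimum energy uncertainty) is:

ΔE = ℏ/(2τ)
ΔE = (1.055e-34 J·s) / (2 × 7.129e-07 s)
ΔE = 7.396e-29 J = 461.618 peV

This natural linewidth limits the precision of spectroscopic measurements.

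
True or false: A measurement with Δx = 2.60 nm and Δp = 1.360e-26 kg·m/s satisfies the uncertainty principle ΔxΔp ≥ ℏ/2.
No, it violates the uncertainty principle (impossible measurement).

Calculate the product ΔxΔp:
ΔxΔp = (2.600e-09 m) × (1.360e-26 kg·m/s)
ΔxΔp = 3.536e-35 J·s

Compare to the minimum allowed value ℏ/2:
ℏ/2 = 5.273e-35 J·s

Since ΔxΔp = 3.536e-35 J·s < 5.273e-35 J·s = ℏ/2,
the measurement violates the uncertainty principle.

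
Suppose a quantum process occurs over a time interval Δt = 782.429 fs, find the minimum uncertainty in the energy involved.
420.621 μeV

Using the energy-time uncertainty principle:
ΔEΔt ≥ ℏ/2

The minimum uncertainty in energy is:
ΔE_min = ℏ/(2Δt)
ΔE_min = (1.055e-34 J·s) / (2 × 7.824e-13 s)
ΔE_min = 6.739e-23 J = 420.621 μeV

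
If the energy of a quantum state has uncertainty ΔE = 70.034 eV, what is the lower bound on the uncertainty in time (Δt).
4.699 as

Using the energy-time uncertainty principle:
ΔEΔt ≥ ℏ/2

The minimum uncertainty in time is:
Δt_min = ℏ/(2ΔE)
Δt_min = (1.055e-34 J·s) / (2 × 1.122e-17 J)
Δt_min = 4.699e-18 s = 4.699 as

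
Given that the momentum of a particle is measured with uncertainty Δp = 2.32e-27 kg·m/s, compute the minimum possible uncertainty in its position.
22.728 nm

Using the Heisenberg uncertainty principle:
ΔxΔp ≥ ℏ/2

The minimum uncertainty in position is:
Δx_min = ℏ/(2Δp)
Δx_min = (1.055e-34 J·s) / (2 × 2.320e-27 kg·m/s)
Δx_min = 2.273e-08 m = 22.728 nm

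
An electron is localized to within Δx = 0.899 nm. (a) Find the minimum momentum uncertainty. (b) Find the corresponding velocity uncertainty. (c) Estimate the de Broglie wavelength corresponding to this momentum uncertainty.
(a) Δp_min = 5.865 × 10^-26 kg·m/s
(b) Δv_min = 64.387 km/s
(c) λ_dB = 11.297 nm

Step-by-step:

(a) From the uncertainty principle:
Δp_min = ℏ/(2Δx) = (1.055e-34 J·s)/(2 × 8.990e-10 m) = 5.865e-26 kg·m/s

(b) The velocity uncertainty:
Δv = Δp/m = (5.865e-26 kg·m/s)/(9.109e-31 kg) = 6.439e+04 m/s = 64.387 km/s

(c) The de Broglie wavelength for this momentum:
λ = h/p = (6.626e-34 J·s)/(5.865e-26 kg·m/s) = 1.130e-08 m = 11.297 nm

Note: The de Broglie wavelength is comparable to the localization size, as expected from wave-particle duality.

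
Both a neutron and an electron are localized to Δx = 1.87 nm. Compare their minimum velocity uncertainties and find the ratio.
The electron has the larger minimum velocity uncertainty, by a ratio of 1838.7.

For both particles, Δp_min = ℏ/(2Δx) = 2.820e-26 kg·m/s (same for both).

The velocity uncertainty is Δv = Δp/m:
- neutron: Δv = 2.820e-26 / 1.675e-27 = 1.683e+01 m/s = 16.835 m/s
- electron: Δv = 2.820e-26 / 9.109e-31 = 3.095e+04 m/s = 30.954 km/s

Ratio: 3.095e+04 / 1.683e+01 = 1838.7

The lighter particle has larger velocity uncertainty because Δv ∝ 1/m.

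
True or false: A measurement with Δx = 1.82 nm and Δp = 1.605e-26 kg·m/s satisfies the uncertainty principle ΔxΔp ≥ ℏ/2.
No, it violates the uncertainty principle (impossible measurement).

Calculate the product ΔxΔp:
ΔxΔp = (1.820e-09 m) × (1.605e-26 kg·m/s)
ΔxΔp = 2.921e-35 J·s

Compare to the minimum allowed value ℏ/2:
ℏ/2 = 5.273e-35 J·s

Since ΔxΔp = 2.921e-35 J·s < 5.273e-35 J·s = ℏ/2,
the measurement violates the uncertainty principle.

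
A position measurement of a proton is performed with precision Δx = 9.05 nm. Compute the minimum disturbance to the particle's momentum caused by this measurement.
5.826 × 10^-27 kg·m/s

The uncertainty principle implies that measuring position disturbs momentum:
ΔxΔp ≥ ℏ/2

When we measure position with precision Δx, we necessarily introduce a momentum uncertainty:
Δp ≥ ℏ/(2Δx)
Δp_min = (1.055e-34 J·s) / (2 × 9.050e-09 m)
Δp_min = 5.826e-27 kg·m/s

The more precisely we measure position, the greater the momentum disturbance.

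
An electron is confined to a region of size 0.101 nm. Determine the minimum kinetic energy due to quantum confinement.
933.728 meV

Using the uncertainty principle:

1. Position uncertainty: Δx ≈ 1.010e-10 m
2. Minimum momentum uncertainty: Δp = ℏ/(2Δx) = 5.221e-25 kg·m/s
3. Minimum kinetic energy:
   KE = (Δp)²/(2m) = (5.221e-25)²/(2 × 9.109e-31 kg)
   KE = 1.496e-19 J = 933.728 meV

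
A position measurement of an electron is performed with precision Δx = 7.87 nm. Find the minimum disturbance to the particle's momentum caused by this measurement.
6.700 × 10^-27 kg·m/s

The uncertainty principle implies that measuring position disturbs momentum:
ΔxΔp ≥ ℏ/2

When we measure position with precision Δx, we necessarily introduce a momentum uncertainty:
Δp ≥ ℏ/(2Δx)
Δp_min = (1.055e-34 J·s) / (2 × 7.870e-09 m)
Δp_min = 6.700e-27 kg·m/s

The more precisely we measure position, the greater the momentum disturbance.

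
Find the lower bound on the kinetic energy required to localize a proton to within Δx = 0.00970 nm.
55.133 meV

Localizing a particle requires giving it sufficient momentum uncertainty:

1. From uncertainty principle: Δp ≥ ℏ/(2Δx)
   Δp_min = (1.055e-34 J·s) / (2 × 9.700e-12 m)
   Δp_min = 5.436e-24 kg·m/s

2. This momentum uncertainty corresponds to kinetic energy:
   KE ≈ (Δp)²/(2m) = (5.436e-24)²/(2 × 1.673e-27 kg)
   KE = 8.833e-21 J = 55.133 meV

Tighter localization requires more energy.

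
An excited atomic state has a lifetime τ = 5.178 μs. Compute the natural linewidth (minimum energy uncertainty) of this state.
63.559 peV

Using the energy-time uncertainty principle:
ΔEΔt ≥ ℏ/2

The lifetime τ represents the time uncertainty Δt.
The natural linewidth (minimum energy uncertainty) is:

ΔE = ℏ/(2τ)
ΔE = (1.055e-34 J·s) / (2 × 5.178e-06 s)
ΔE = 1.018e-29 J = 63.559 peV

This natural linewidth limits the precision of spectroscopic measurements.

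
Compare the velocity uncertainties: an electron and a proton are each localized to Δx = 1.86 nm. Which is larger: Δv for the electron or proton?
The electron has the larger minimum velocity uncertainty, by a ratio of 1836.2.

For both particles, Δp_min = ℏ/(2Δx) = 2.835e-26 kg·m/s (same for both).

The velocity uncertainty is Δv = Δp/m:
- electron: Δv = 2.835e-26 / 9.109e-31 = 3.112e+04 m/s = 31.120 km/s
- proton: Δv = 2.835e-26 / 1.673e-27 = 1.695e+01 m/s = 16.949 m/s

Ratio: 3.112e+04 / 1.695e+01 = 1836.2

The lighter particle has larger velocity uncertainty because Δv ∝ 1/m.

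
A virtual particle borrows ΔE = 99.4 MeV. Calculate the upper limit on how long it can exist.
3.311 ys

Using the energy-time uncertainty principle:
ΔEΔt ≥ ℏ/2

For a virtual particle borrowing energy ΔE, the maximum lifetime is:
Δt_max = ℏ/(2ΔE)

Converting energy:
ΔE = 99.4 MeV = 1.593e-11 J

Δt_max = (1.055e-34 J·s) / (2 × 1.593e-11 J)
Δt_max = 3.311e-24 s = 3.311 ys

Virtual particles with higher borrowed energy exist for shorter times.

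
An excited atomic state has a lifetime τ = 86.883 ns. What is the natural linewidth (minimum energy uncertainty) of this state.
3.788 neV

Using the energy-time uncertainty principle:
ΔEΔt ≥ ℏ/2

The lifetime τ represents the time uncertainty Δt.
The natural linewidth (minimum energy uncertainty) is:

ΔE = ℏ/(2τ)
ΔE = (1.055e-34 J·s) / (2 × 8.688e-08 s)
ΔE = 6.069e-28 J = 3.788 neV

This natural linewidth limits the precision of spectroscopic measurements.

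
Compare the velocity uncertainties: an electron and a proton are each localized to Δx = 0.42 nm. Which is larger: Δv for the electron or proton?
The electron has the larger minimum velocity uncertainty, by a ratio of 1836.2.

For both particles, Δp_min = ℏ/(2Δx) = 1.255e-25 kg·m/s (same for both).

The velocity uncertainty is Δv = Δp/m:
- electron: Δv = 1.255e-25 / 9.109e-31 = 1.378e+05 m/s = 137.819 km/s
- proton: Δv = 1.255e-25 / 1.673e-27 = 7.506e+01 m/s = 75.058 m/s

Ratio: 1.378e+05 / 7.506e+01 = 1836.2

The lighter particle has larger velocity uncertainty because Δv ∝ 1/m.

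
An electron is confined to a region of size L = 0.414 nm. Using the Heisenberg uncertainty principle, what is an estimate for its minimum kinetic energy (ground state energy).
55.573 meV

Using the uncertainty principle to estimate ground state energy:

1. The position uncertainty is approximately the confinement size:
   Δx ≈ L = 4.140e-10 m

2. From ΔxΔp ≥ ℏ/2, the minimum momentum uncertainty is:
   Δp ≈ ℏ/(2L) = 1.274e-25 kg·m/s

3. The kinetic energy is approximately:
   KE ≈ (Δp)²/(2m) = (1.274e-25)²/(2 × 9.109e-31 kg)
   KE ≈ 8.904e-21 J = 55.573 meV

This is an order-of-magnitude estimate of the ground state energy.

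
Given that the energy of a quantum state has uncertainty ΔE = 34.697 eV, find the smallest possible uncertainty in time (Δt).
9.485 as

Using the energy-time uncertainty principle:
ΔEΔt ≥ ℏ/2

The minimum uncertainty in time is:
Δt_min = ℏ/(2ΔE)
Δt_min = (1.055e-34 J·s) / (2 × 5.559e-18 J)
Δt_min = 9.485e-18 s = 9.485 as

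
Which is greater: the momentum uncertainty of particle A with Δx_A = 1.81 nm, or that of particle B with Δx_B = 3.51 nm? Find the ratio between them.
Particle A has the larger minimum momentum uncertainty, by a factor of 1.94.

For each particle, the minimum momentum uncertainty is Δp_min = ℏ/(2Δx):

Particle A: Δp_A = ℏ/(2×1.810e-09 m) = 2.913e-26 kg·m/s
Particle B: Δp_B = ℏ/(2×3.510e-09 m) = 1.502e-26 kg·m/s

Ratio: Δp_A/Δp_B = 1.94

Since Δp_min ∝ 1/Δx, the particle with smaller position uncertainty (A) has larger momentum uncertainty.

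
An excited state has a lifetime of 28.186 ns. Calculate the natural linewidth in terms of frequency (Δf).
2.823 MHz

Using the energy-time uncertainty principle and E = hf:
ΔEΔt ≥ ℏ/2
hΔf·Δt ≥ ℏ/2

The minimum frequency uncertainty is:
Δf = ℏ/(2hτ) = 1/(4πτ)
Δf = 1/(4π × 2.819e-08 s)
Δf = 2.823e+06 Hz = 2.823 MHz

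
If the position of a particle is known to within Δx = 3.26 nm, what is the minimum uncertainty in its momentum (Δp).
1.617 × 10^-26 kg·m/s

Using the Heisenberg uncertainty principle:
ΔxΔp ≥ ℏ/2

The minimum uncertainty in momentum is:
Δp_min = ℏ/(2Δx)
Δp_min = (1.055e-34 J·s) / (2 × 3.260e-09 m)
Δp_min = 1.617e-26 kg·m/s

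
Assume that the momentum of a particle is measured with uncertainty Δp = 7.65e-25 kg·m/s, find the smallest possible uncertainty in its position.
68.926 pm

Using the Heisenberg uncertainty principle:
ΔxΔp ≥ ℏ/2

The minimum uncertainty in position is:
Δx_min = ℏ/(2Δp)
Δx_min = (1.055e-34 J·s) / (2 × 7.650e-25 kg·m/s)
Δx_min = 6.893e-11 m = 68.926 pm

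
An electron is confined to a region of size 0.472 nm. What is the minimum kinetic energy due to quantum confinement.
42.754 meV

Using the uncertainty principle:

1. Position uncertainty: Δx ≈ 4.720e-10 m
2. Minimum momentum uncertainty: Δp = ℏ/(2Δx) = 1.117e-25 kg·m/s
3. Minimum kinetic energy:
   KE = (Δp)²/(2m) = (1.117e-25)²/(2 × 9.109e-31 kg)
   KE = 6.850e-21 J = 42.754 meV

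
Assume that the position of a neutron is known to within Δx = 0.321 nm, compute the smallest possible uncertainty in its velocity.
98.072 m/s

Using the Heisenberg uncertainty principle and Δp = mΔv:
ΔxΔp ≥ ℏ/2
Δx(mΔv) ≥ ℏ/2

The minimum uncertainty in velocity is:
Δv_min = ℏ/(2mΔx)
Δv_min = (1.055e-34 J·s) / (2 × 1.675e-27 kg × 3.210e-10 m)
Δv_min = 9.807e+01 m/s = 98.072 m/s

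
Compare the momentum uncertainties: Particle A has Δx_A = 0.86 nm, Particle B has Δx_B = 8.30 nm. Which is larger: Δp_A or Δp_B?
Particle A has the larger minimum momentum uncertainty, by a factor of 9.65.

For each particle, the minimum momentum uncertainty is Δp_min = ℏ/(2Δx):

Particle A: Δp_A = ℏ/(2×8.600e-10 m) = 6.131e-26 kg·m/s
Particle B: Δp_B = ℏ/(2×8.300e-09 m) = 6.353e-27 kg·m/s

Ratio: Δp_A/Δp_B = 9.65

Since Δp_min ∝ 1/Δx, the particle with smaller position uncertainty (A) has larger momentum uncertainty.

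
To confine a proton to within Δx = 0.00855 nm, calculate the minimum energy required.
70.961 meV

Localizing a particle requires giving it sufficient momentum uncertainty:

1. From uncertainty principle: Δp ≥ ℏ/(2Δx)
   Δp_min = (1.055e-34 J·s) / (2 × 8.550e-12 m)
   Δp_min = 6.167e-24 kg·m/s

2. This momentum uncertainty corresponds to kinetic energy:
   KE ≈ (Δp)²/(2m) = (6.167e-24)²/(2 × 1.673e-27 kg)
   KE = 1.137e-20 J = 70.961 meV

Tighter localization requires more energy.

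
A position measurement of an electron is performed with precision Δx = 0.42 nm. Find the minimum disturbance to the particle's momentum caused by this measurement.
1.255 × 10^-25 kg·m/s

The uncertainty principle implies that measuring position disturbs momentum:
ΔxΔp ≥ ℏ/2

When we measure position with precision Δx, we necessarily introduce a momentum uncertainty:
Δp ≥ ℏ/(2Δx)
Δp_min = (1.055e-34 J·s) / (2 × 4.200e-10 m)
Δp_min = 1.255e-25 kg·m/s

The more precisely we measure position, the greater the momentum disturbance.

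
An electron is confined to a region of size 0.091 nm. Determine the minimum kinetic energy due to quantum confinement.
1.150 eV

Using the uncertainty principle:

1. Position uncertainty: Δx ≈ 9.100e-11 m
2. Minimum momentum uncertainty: Δp = ℏ/(2Δx) = 5.794e-25 kg·m/s
3. Minimum kinetic energy:
   KE = (Δp)²/(2m) = (5.794e-25)²/(2 × 9.109e-31 kg)
   KE = 1.843e-19 J = 1.150 eV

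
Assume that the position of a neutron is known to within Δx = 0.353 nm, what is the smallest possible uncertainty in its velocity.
89.182 m/s

Using the Heisenberg uncertainty principle and Δp = mΔv:
ΔxΔp ≥ ℏ/2
Δx(mΔv) ≥ ℏ/2

The minimum uncertainty in velocity is:
Δv_min = ℏ/(2mΔx)
Δv_min = (1.055e-34 J·s) / (2 × 1.675e-27 kg × 3.530e-10 m)
Δv_min = 8.918e+01 m/s = 89.182 m/s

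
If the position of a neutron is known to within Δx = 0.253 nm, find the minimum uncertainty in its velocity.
124.431 m/s

Using the Heisenberg uncertainty principle and Δp = mΔv:
ΔxΔp ≥ ℏ/2
Δx(mΔv) ≥ ℏ/2

The minimum uncertainty in velocity is:
Δv_min = ℏ/(2mΔx)
Δv_min = (1.055e-34 J·s) / (2 × 1.675e-27 kg × 2.530e-10 m)
Δv_min = 1.244e+02 m/s = 124.431 m/s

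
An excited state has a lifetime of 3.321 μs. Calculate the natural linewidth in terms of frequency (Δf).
23.962 kHz

Using the energy-time uncertainty principle and E = hf:
ΔEΔt ≥ ℏ/2
hΔf·Δt ≥ ℏ/2

The minimum frequency uncertainty is:
Δf = ℏ/(2hτ) = 1/(4πτ)
Δf = 1/(4π × 3.321e-06 s)
Δf = 2.396e+04 Hz = 23.962 kHz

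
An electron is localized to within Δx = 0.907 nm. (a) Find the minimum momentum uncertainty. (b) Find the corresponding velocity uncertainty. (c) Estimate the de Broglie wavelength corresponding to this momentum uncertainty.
(a) Δp_min = 5.814 × 10^-26 kg·m/s
(b) Δv_min = 63.819 km/s
(c) λ_dB = 11.398 nm

Step-by-step:

(a) From the uncertainty principle:
Δp_min = ℏ/(2Δx) = (1.055e-34 J·s)/(2 × 9.070e-10 m) = 5.814e-26 kg·m/s

(b) The velocity uncertainty:
Δv = Δp/m = (5.814e-26 kg·m/s)/(9.109e-31 kg) = 6.382e+04 m/s = 63.819 km/s

(c) The de Broglie wavelength for this momentum:
λ = h/p = (6.626e-34 J·s)/(5.814e-26 kg·m/s) = 1.140e-08 m = 11.398 nm

Note: The de Broglie wavelength is comparable to the localization size, as expected from wave-particle duality.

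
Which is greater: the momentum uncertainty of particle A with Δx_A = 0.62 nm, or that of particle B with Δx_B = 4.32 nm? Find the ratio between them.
Particle A has the larger minimum momentum uncertainty, by a factor of 6.97.

For each particle, the minimum momentum uncertainty is Δp_min = ℏ/(2Δx):

Particle A: Δp_A = ℏ/(2×6.200e-10 m) = 8.505e-26 kg·m/s
Particle B: Δp_B = ℏ/(2×4.320e-09 m) = 1.221e-26 kg·m/s

Ratio: Δp_A/Δp_B = 6.97

Since Δp_min ∝ 1/Δx, the particle with smaller position uncertainty (A) has larger momentum uncertainty.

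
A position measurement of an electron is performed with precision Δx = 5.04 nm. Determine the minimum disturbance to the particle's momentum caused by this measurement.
1.046 × 10^-26 kg·m/s

The uncertainty principle implies that measuring position disturbs momentum:
ΔxΔp ≥ ℏ/2

When we measure position with precision Δx, we necessarily introduce a momentum uncertainty:
Δp ≥ ℏ/(2Δx)
Δp_min = (1.055e-34 J·s) / (2 × 5.040e-09 m)
Δp_min = 1.046e-26 kg·m/s

The more precisely we measure position, the greater the momentum disturbance.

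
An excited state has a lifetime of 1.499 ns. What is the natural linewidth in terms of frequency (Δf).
53.087 MHz

Using the energy-time uncertainty principle and E = hf:
ΔEΔt ≥ ℏ/2
hΔf·Δt ≥ ℏ/2

The minimum frequency uncertainty is:
Δf = ℏ/(2hτ) = 1/(4πτ)
Δf = 1/(4π × 1.499e-09 s)
Δf = 5.309e+07 Hz = 53.087 MHz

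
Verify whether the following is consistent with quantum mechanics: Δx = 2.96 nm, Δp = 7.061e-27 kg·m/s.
No, it violates the uncertainty principle (impossible measurement).

Calculate the product ΔxΔp:
ΔxΔp = (2.960e-09 m) × (7.061e-27 kg·m/s)
ΔxΔp = 2.090e-35 J·s

Compare to the minimum allowed value ℏ/2:
ℏ/2 = 5.273e-35 J·s

Since ΔxΔp = 2.090e-35 J·s < 5.273e-35 J·s = ℏ/2,
the measurement violates the uncertainty principle.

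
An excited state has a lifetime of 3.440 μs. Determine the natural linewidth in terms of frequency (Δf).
23.133 kHz

Using the energy-time uncertainty principle and E = hf:
ΔEΔt ≥ ℏ/2
hΔf·Δt ≥ ℏ/2

The minimum frequency uncertainty is:
Δf = ℏ/(2hτ) = 1/(4πτ)
Δf = 1/(4π × 3.440e-06 s)
Δf = 2.313e+04 Hz = 23.133 kHz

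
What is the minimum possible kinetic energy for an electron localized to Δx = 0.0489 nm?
3.983 eV

Localizing a particle requires giving it sufficient momentum uncertainty:

1. From uncertainty principle: Δp ≥ ℏ/(2Δx)
   Δp_min = (1.055e-34 J·s) / (2 × 4.890e-11 m)
   Δp_min = 1.078e-24 kg·m/s

2. This momentum uncertainty corresponds to kinetic energy:
   KE ≈ (Δp)²/(2m) = (1.078e-24)²/(2 × 9.109e-31 kg)
   KE = 6.382e-19 J = 3.983 eV

Tighter localization requires more energy.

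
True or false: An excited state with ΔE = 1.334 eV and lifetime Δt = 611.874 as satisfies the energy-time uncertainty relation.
Yes, it satisfies the uncertainty relation.

Calculate the product ΔEΔt:
ΔE = 1.334 eV = 2.137e-19 J
ΔEΔt = (2.137e-19 J) × (6.119e-16 s)
ΔEΔt = 1.308e-34 J·s

Compare to the minimum allowed value ℏ/2:
ℏ/2 = 5.273e-35 J·s

Since ΔEΔt = 1.308e-34 J·s ≥ 5.273e-35 J·s = ℏ/2,
this satisfies the uncertainty relation.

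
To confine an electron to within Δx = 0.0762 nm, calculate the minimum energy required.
1.640 eV

Localizing a particle requires giving it sufficient momentum uncertainty:

1. From uncertainty principle: Δp ≥ ℏ/(2Δx)
   Δp_min = (1.055e-34 J·s) / (2 × 7.620e-11 m)
   Δp_min = 6.920e-25 kg·m/s

2. This momentum uncertainty corresponds to kinetic energy:
   KE ≈ (Δp)²/(2m) = (6.920e-25)²/(2 × 9.109e-31 kg)
   KE = 2.628e-19 J = 1.640 eV

Tighter localization requires more energy.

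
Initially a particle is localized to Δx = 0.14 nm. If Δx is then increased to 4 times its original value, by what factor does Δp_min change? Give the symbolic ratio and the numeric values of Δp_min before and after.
Original Δp_min = 3.766 × 10^-25 kg·m/s; new Δp'_min = 9.416 × 10^-26 kg·m/s; ratio Δp'_min/Δp_min = 1/4.

From the uncertainty principle ΔxΔp ≥ ℏ/2, the minimum momentum uncertainty is Δp_min = ℏ/(2Δx).

Original (Δx = 0.14 nm = 1.400e-10 m):
Δp_min = (1.055e-34 J·s)/(2 × 1.400e-10 m) = 3.766e-25 kg·m/s

When Δx → 4Δx:
Δp'_min = ℏ/(2 × 4Δx) = (1/4) × ℏ/(2Δx) = (1/4) × Δp_min
Δp'_min = 1/4 × 3.766e-25 kg·m/s = 9.416e-26 kg·m/s

Since Δp_min ∝ 1/Δx, when Δx is increased to 4 times its original value, Δp_min decreases to 1/4 of its original value.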